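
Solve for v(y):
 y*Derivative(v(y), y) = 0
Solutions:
 v(y) = C1


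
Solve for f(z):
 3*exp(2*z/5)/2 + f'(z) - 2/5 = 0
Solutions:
 f(z) = C1 + 2*z/5 - 15*exp(2*z/5)/4


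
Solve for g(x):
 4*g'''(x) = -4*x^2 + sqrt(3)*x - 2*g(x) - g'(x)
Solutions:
 g(x) = C1*exp(-3^(1/3)*x*(-(18 + sqrt(327))^(1/3) + 3^(1/3)/(18 + sqrt(327))^(1/3))/12)*sin(3^(1/6)*x*(3/(18 + sqrt(327))^(1/3) + 3^(2/3)*(18 + sqrt(327))^(1/3))/12) + C2*exp(-3^(1/3)*x*(-(18 + sqrt(327))^(1/3) + 3^(1/3)/(18 + sqrt(327))^(1/3))/12)*cos(3^(1/6)*x*(3/(18 + sqrt(327))^(1/3) + 3^(2/3)*(18 + sqrt(327))^(1/3))/12) + C3*exp(3^(1/3)*x*(-(18 + sqrt(327))^(1/3) + 3^(1/3)/(18 + sqrt(327))^(1/3))/6) - 2*x^2 + sqrt(3)*x/2 + 2*x - 1 - sqrt(3)/4


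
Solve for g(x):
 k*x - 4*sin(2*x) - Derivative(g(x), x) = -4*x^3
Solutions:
 g(x) = C1 + k*x^2/2 + x^4 + 2*cos(2*x)


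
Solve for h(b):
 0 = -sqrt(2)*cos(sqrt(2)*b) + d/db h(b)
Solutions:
 h(b) = C1 + sin(sqrt(2)*b)


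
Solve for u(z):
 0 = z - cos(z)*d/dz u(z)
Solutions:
 u(z) = C1 + Integral(z/cos(z), z)


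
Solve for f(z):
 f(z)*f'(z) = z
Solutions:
 f(z) = -sqrt(C1 + z^2)
 f(z) = sqrt(C1 + z^2)


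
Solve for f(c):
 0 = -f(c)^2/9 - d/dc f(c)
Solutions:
 f(c) = 9/(C1 + c)


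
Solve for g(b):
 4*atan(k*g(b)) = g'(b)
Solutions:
 Integral(1/atan(_y*k), (_y, g(b))) = C1 + 4*b


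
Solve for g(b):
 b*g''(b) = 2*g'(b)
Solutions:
 g(b) = C1 + C2*b^3


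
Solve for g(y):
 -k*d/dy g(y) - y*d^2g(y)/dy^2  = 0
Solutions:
 g(y) = C1 + y^(1 - re(k))*(C2*sin(log(y)*Abs(im(k))) + C3*cos(log(y)*im(k)))


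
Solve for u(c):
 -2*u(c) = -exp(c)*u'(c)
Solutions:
 u(c) = C1*exp(-2*exp(-c))


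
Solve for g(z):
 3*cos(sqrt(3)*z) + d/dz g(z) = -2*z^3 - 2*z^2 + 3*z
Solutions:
 g(z) = C1 - z^4/2 - 2*z^3/3 + 3*z^2/2 - sqrt(3)*sin(sqrt(3)*z)


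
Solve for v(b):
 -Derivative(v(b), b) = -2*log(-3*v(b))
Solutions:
 -Integral(1/(log(-_y) + log(3)), (_y, v(b)))/2 = C1 - b


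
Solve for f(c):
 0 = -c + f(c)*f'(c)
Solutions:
 f(c) = -sqrt(C1 + c^2)
 f(c) = sqrt(C1 + c^2)


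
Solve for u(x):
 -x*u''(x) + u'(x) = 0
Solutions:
 u(x) = C1 + C2*x^2


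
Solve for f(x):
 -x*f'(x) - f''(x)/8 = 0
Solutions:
 f(x) = C1 + C2*erf(2*x)


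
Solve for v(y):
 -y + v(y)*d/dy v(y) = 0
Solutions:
 v(y) = -sqrt(C1 + y^2)
 v(y) = sqrt(C1 + y^2)


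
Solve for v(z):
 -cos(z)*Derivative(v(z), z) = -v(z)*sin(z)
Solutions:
 v(z) = C1/cos(z)


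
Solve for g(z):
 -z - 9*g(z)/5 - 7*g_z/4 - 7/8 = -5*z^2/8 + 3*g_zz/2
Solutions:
 g(z) = 25*z^2/72 - 1595*z/1296 + (C1*sin(sqrt(3095)*z/60) + C2*cos(sqrt(3095)*z/60))*exp(-7*z/12) + 6145/46656


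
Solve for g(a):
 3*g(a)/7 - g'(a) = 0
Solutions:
 g(a) = C1*exp(3*a/7)


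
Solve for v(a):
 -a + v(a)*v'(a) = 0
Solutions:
 v(a) = -sqrt(C1 + a^2)
 v(a) = sqrt(C1 + a^2)


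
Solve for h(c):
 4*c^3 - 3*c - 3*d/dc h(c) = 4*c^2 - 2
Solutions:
 h(c) = C1 + c^4/3 - 4*c^3/9 - c^2/2 + 2*c/3


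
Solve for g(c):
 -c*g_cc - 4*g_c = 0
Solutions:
 g(c) = C1 + C2/c^3


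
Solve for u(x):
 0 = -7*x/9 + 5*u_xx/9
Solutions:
 u(x) = C1 + C2*x + 7*x^3/30


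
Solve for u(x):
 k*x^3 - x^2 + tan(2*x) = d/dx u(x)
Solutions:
 u(x) = C1 + k*x^4/4 - x^3/3 - log(cos(2*x))/2


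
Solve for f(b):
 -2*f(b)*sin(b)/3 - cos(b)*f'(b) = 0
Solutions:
 f(b) = C1*cos(b)^(2/3)


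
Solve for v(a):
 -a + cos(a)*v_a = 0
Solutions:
 v(a) = C1 + Integral(a/cos(a), a)


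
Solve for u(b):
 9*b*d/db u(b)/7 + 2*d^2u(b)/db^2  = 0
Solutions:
 u(b) = C1 + C2*erf(3*sqrt(7)*b/14)


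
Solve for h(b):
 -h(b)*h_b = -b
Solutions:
 h(b) = -sqrt(C1 + b^2)
 h(b) = sqrt(C1 + b^2)


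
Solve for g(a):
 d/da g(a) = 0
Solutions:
 g(a) = C1


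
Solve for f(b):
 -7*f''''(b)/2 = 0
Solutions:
 f(b) = C1 + C2*b + C3*b^2 + C4*b^3


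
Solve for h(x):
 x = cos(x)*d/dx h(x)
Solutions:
 h(x) = C1 + Integral(x/cos(x), x)


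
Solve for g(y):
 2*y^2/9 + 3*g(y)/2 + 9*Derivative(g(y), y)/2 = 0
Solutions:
 g(y) = C1*exp(-y/3) - 4*y^2/27 + 8*y/9 - 8/3


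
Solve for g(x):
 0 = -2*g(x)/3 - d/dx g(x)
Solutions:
 g(x) = C1*exp(-2*x/3)


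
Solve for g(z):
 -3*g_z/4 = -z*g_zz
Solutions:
 g(z) = C1 + C2*z^(7/4)


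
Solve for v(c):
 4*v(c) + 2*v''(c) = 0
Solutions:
 v(c) = C1*sin(sqrt(2)*c) + C2*cos(sqrt(2)*c)


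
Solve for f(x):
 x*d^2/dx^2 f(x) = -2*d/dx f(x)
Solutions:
 f(x) = C1 + C2/x


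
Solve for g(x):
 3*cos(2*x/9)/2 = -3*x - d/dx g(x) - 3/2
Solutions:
 g(x) = C1 - 3*x^2/2 - 3*x/2 - 27*sin(x/9)*cos(x/9)/2


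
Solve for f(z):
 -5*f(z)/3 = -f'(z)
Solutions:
 f(z) = C1*exp(5*z/3)


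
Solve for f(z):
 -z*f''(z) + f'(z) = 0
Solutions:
 f(z) = C1 + C2*z^2


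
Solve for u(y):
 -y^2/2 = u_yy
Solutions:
 u(y) = C1 + C2*y - y^4/24


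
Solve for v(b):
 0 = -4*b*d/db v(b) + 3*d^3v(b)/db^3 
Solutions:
 v(b) = C1 + Integral(C2*airyai(6^(2/3)*b/3) + C3*airybi(6^(2/3)*b/3), b)


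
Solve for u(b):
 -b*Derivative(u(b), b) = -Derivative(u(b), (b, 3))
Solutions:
 u(b) = C1 + Integral(C2*airyai(b) + C3*airybi(b), b)


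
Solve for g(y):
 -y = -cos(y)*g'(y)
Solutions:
 g(y) = C1 + Integral(y/cos(y), y)


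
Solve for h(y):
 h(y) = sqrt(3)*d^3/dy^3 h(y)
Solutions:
 h(y) = C3*exp(3^(5/6)*y/3) + (C1*sin(3^(1/3)*y/2) + C2*cos(3^(1/3)*y/2))*exp(-3^(5/6)*y/6)


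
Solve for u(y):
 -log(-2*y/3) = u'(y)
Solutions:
 u(y) = C1 - y*log(-y) + y*(-log(2) + 1 + log(3))


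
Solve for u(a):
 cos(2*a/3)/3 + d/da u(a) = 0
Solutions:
 u(a) = C1 - sin(2*a/3)/2


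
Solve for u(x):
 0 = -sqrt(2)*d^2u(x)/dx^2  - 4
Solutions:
 u(x) = C1 + C2*x - sqrt(2)*x^2


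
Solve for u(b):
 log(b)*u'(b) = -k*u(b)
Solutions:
 u(b) = C1*exp(-k*li(b))


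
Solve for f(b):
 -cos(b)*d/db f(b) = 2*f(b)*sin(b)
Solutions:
 f(b) = C1*cos(b)^2


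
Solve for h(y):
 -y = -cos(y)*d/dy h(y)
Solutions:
 h(y) = C1 + Integral(y/cos(y), y)


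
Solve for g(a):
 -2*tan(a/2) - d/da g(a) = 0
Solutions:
 g(a) = C1 + 4*log(cos(a/2))


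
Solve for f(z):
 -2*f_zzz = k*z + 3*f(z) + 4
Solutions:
 f(z) = C3*exp(-2^(2/3)*3^(1/3)*z/2) - k*z/3 + (C1*sin(2^(2/3)*3^(5/6)*z/4) + C2*cos(2^(2/3)*3^(5/6)*z/4))*exp(2^(2/3)*3^(1/3)*z/4) - 4/3


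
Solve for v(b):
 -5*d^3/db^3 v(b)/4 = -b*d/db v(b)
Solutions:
 v(b) = C1 + Integral(C2*airyai(10^(2/3)*b/5) + C3*airybi(10^(2/3)*b/5), b)


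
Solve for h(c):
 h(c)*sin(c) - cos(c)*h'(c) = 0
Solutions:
 h(c) = C1/cos(c)


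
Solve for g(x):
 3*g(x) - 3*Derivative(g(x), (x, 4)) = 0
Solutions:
 g(x) = C1*exp(-x) + C2*exp(x) + C3*sin(x) + C4*cos(x)


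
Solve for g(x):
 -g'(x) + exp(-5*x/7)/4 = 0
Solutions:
 g(x) = C1 - 7*exp(-5*x/7)/20


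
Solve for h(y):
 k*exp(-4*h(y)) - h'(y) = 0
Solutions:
 h(y) = log(-I*(C1 + 4*k*y)^(1/4))
 h(y) = log(I*(C1 + 4*k*y)^(1/4))
 h(y) = log(-(C1 + 4*k*y)^(1/4))
 h(y) = log(C1 + 4*k*y)/4


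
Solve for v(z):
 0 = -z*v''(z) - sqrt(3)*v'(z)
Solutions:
 v(z) = C1 + C2*z^(1 - sqrt(3))


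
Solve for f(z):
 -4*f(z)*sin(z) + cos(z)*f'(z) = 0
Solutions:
 f(z) = C1/cos(z)^4


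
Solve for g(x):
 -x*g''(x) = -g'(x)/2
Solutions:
 g(x) = C1 + C2*x^(3/2)


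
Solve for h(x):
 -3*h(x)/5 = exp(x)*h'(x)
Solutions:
 h(x) = C1*exp(3*exp(-x)/5)


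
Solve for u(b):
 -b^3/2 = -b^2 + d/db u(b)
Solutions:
 u(b) = C1 - b^4/8 + b^3/3


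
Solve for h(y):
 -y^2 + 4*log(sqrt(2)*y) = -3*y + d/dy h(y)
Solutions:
 h(y) = C1 - y^3/3 + 3*y^2/2 + 4*y*log(y) - 4*y + y*log(4)


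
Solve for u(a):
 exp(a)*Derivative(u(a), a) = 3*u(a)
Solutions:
 u(a) = C1*exp(-3*exp(-a))


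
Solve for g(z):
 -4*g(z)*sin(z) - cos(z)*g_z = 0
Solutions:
 g(z) = C1*cos(z)^4


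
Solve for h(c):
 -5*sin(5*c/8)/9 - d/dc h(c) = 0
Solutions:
 h(c) = C1 + 8*cos(5*c/8)/9


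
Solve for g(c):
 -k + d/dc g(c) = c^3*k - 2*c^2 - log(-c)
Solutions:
 g(c) = C1 + c^4*k/4 - 2*c^3/3 + c*(k + 1) - c*log(-c)


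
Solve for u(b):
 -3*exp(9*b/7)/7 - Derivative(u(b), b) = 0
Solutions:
 u(b) = C1 - exp(9*b/7)/3


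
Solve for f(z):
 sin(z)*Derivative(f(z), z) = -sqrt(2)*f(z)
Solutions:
 f(z) = C1*(cos(z) + 1)^(sqrt(2)/2)/(cos(z) - 1)^(sqrt(2)/2)


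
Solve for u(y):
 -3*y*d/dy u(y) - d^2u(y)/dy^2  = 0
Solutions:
 u(y) = C1 + C2*erf(sqrt(6)*y/2)


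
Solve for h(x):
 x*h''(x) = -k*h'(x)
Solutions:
 h(x) = C1 + x^(1 - re(k))*(C2*sin(log(x)*Abs(im(k))) + C3*cos(log(x)*im(k)))


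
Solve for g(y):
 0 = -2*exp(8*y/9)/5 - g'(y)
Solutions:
 g(y) = C1 - 9*exp(8*y/9)/20


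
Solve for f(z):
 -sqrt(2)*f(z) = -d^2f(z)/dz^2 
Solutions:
 f(z) = C1*exp(-2^(1/4)*z) + C2*exp(2^(1/4)*z)


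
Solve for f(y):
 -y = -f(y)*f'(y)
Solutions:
 f(y) = -sqrt(C1 + y^2)
 f(y) = sqrt(C1 + y^2)


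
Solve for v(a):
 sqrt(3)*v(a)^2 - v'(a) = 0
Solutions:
 v(a) = -1/(C1 + sqrt(3)*a)


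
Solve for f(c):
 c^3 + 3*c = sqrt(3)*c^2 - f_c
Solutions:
 f(c) = C1 - c^4/4 + sqrt(3)*c^3/3 - 3*c^2/2


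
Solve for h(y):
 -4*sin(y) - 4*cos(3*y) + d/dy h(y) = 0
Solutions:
 h(y) = C1 + 4*sin(3*y)/3 - 4*cos(y)


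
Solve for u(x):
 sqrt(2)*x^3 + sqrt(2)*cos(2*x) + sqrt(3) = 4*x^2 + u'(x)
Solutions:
 u(x) = C1 + sqrt(2)*x^4/4 - 4*x^3/3 + sqrt(3)*x + sqrt(2)*sin(2*x)/2


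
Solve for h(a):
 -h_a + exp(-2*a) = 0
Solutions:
 h(a) = C1 - exp(-2*a)/2


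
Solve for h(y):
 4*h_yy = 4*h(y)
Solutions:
 h(y) = C1*exp(-y) + C2*exp(y)


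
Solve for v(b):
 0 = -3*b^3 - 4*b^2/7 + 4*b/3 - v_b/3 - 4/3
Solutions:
 v(b) = C1 - 9*b^4/4 - 4*b^3/7 + 2*b^2 - 4*b


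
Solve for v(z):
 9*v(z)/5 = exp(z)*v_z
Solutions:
 v(z) = C1*exp(-9*exp(-z)/5)


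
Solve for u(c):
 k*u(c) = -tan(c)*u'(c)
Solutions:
 u(c) = C1*exp(-k*log(sin(c)))


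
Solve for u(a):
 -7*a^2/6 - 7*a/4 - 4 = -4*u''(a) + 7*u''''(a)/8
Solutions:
 u(a) = C1 + C2*a + C3*exp(-4*sqrt(14)*a/7) + C4*exp(4*sqrt(14)*a/7) + 7*a^4/288 + 7*a^3/96 + 433*a^2/768


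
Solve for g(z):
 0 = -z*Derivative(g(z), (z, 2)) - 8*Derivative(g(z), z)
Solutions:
 g(z) = C1 + C2/z^7


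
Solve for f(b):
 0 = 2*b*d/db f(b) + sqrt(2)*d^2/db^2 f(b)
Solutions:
 f(b) = C1 + C2*erf(2^(3/4)*b/2)


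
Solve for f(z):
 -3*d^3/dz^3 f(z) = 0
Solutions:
 f(z) = C1 + C2*z + C3*z^2


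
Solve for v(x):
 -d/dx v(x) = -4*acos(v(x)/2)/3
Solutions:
 Integral(1/acos(_y/2), (_y, v(x))) = C1 + 4*x/3


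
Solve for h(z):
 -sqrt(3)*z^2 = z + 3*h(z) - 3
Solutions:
 h(z) = -sqrt(3)*z^2/3 - z/3 + 1


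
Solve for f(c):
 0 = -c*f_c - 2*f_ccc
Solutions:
 f(c) = C1 + Integral(C2*airyai(-2^(2/3)*c/2) + C3*airybi(-2^(2/3)*c/2), c)


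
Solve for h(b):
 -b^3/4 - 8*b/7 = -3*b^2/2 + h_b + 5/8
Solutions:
 h(b) = C1 - b^4/16 + b^3/2 - 4*b^2/7 - 5*b/8


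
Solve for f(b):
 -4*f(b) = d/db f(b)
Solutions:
 f(b) = C1*exp(-4*b)


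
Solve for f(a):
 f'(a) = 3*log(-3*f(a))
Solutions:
 -Integral(1/(log(-_y) + log(3)), (_y, f(a)))/3 = C1 - a


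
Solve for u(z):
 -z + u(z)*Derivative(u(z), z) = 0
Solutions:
 u(z) = -sqrt(C1 + z^2)
 u(z) = sqrt(C1 + z^2)


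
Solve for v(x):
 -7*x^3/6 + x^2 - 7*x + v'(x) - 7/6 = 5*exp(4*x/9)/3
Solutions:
 v(x) = C1 + 7*x^4/24 - x^3/3 + 7*x^2/2 + 7*x/6 + 15*exp(4*x/9)/4


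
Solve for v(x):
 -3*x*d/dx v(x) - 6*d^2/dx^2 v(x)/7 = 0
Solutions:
 v(x) = C1 + C2*erf(sqrt(7)*x/2)


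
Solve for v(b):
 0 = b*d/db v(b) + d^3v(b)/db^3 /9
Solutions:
 v(b) = C1 + Integral(C2*airyai(-3^(2/3)*b) + C3*airybi(-3^(2/3)*b), b)


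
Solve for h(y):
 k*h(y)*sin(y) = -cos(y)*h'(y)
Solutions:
 h(y) = C1*exp(k*log(cos(y)))


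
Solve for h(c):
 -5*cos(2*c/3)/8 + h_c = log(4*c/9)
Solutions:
 h(c) = C1 + c*log(c) - 2*c*log(3) - c + 2*c*log(2) + 15*sin(2*c/3)/16


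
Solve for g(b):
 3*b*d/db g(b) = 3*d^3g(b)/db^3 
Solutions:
 g(b) = C1 + Integral(C2*airyai(b) + C3*airybi(b), b)


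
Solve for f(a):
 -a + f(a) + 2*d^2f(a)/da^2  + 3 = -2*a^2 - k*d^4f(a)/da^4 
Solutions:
 f(a) = C1*exp(-a*sqrt((-sqrt(1 - k) - 1)/k)) + C2*exp(a*sqrt((-sqrt(1 - k) - 1)/k)) + C3*exp(-a*sqrt((sqrt(1 - k) - 1)/k)) + C4*exp(a*sqrt((sqrt(1 - k) - 1)/k)) - 2*a^2 + a + 5


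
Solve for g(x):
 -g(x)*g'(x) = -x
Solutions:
 g(x) = -sqrt(C1 + x^2)
 g(x) = sqrt(C1 + x^2)


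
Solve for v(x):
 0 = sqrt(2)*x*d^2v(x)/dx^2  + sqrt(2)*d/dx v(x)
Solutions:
 v(x) = C1 + C2*log(x)


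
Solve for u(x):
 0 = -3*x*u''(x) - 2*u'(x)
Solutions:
 u(x) = C1 + C2*x^(1/3)


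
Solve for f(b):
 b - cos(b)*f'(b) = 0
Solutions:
 f(b) = C1 + Integral(b/cos(b), b)


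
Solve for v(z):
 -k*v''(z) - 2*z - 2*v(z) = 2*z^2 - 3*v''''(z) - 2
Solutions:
 v(z) = C1*exp(-sqrt(6)*z*sqrt(k - sqrt(k^2 + 24))/6) + C2*exp(sqrt(6)*z*sqrt(k - sqrt(k^2 + 24))/6) + C3*exp(-sqrt(6)*z*sqrt(k + sqrt(k^2 + 24))/6) + C4*exp(sqrt(6)*z*sqrt(k + sqrt(k^2 + 24))/6) + k - z^2 - z + 1


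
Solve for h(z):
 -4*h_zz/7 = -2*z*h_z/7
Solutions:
 h(z) = C1 + C2*erfi(z/2)


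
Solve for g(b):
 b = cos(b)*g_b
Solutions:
 g(b) = C1 + Integral(b/cos(b), b)


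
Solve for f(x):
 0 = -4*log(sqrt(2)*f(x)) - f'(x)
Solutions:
 Integral(1/(2*log(_y) + log(2)), (_y, f(x)))/2 = C1 - x


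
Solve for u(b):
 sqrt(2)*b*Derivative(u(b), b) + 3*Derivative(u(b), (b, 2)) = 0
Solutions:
 u(b) = C1 + C2*erf(2^(3/4)*sqrt(3)*b/6)


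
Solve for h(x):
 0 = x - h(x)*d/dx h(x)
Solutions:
 h(x) = -sqrt(C1 + x^2)
 h(x) = sqrt(C1 + x^2)


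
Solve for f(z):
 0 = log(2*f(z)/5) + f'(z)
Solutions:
 Integral(1/(log(_y) - log(5) + log(2)), (_y, f(z))) = C1 - z


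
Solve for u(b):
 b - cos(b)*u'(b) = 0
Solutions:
 u(b) = C1 + Integral(b/cos(b), b)


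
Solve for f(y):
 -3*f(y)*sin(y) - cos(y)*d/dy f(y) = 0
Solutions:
 f(y) = C1*cos(y)^3


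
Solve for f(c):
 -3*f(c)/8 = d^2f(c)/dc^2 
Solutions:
 f(c) = C1*sin(sqrt(6)*c/4) + C2*cos(sqrt(6)*c/4)


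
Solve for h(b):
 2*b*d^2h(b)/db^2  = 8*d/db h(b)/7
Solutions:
 h(b) = C1 + C2*b^(11/7)


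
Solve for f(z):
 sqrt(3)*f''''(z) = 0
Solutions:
 f(z) = C1 + C2*z + C3*z^2 + C4*z^3


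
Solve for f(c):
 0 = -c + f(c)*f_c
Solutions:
 f(c) = -sqrt(C1 + c^2)
 f(c) = sqrt(C1 + c^2)


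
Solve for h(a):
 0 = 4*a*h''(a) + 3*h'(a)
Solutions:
 h(a) = C1 + C2*a^(1/4)


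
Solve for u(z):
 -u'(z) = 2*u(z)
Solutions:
 u(z) = C1*exp(-2*z)


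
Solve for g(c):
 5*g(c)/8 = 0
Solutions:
 g(c) = 0


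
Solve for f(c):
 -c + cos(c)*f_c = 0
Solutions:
 f(c) = C1 + Integral(c/cos(c), c)


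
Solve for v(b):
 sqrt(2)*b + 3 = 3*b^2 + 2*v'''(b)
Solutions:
 v(b) = C1 + C2*b + C3*b^2 - b^5/40 + sqrt(2)*b^4/48 + b^3/4


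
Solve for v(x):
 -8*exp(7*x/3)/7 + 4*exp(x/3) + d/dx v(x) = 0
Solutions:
 v(x) = C1 + 24*exp(7*x/3)/49 - 12*exp(x/3)


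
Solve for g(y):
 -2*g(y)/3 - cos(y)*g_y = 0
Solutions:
 g(y) = C1*(sin(y) - 1)^(1/3)/(sin(y) + 1)^(1/3)


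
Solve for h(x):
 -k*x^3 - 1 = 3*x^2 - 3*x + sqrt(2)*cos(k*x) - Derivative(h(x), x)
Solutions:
 h(x) = C1 + k*x^4/4 + x^3 - 3*x^2/2 + x + sqrt(2)*sin(k*x)/k


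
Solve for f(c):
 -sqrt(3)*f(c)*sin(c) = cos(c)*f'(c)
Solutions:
 f(c) = C1*cos(c)^(sqrt(3))


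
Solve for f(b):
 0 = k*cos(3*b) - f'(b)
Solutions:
 f(b) = C1 + k*sin(3*b)/3


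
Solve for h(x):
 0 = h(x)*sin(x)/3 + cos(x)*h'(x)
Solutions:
 h(x) = C1*cos(x)^(1/3)


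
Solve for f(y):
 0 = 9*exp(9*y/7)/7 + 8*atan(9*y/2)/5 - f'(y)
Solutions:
 f(y) = C1 + 8*y*atan(9*y/2)/5 + exp(9*y/7) - 8*log(81*y^2 + 4)/45


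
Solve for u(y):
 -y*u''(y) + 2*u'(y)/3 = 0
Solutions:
 u(y) = C1 + C2*y^(5/3)


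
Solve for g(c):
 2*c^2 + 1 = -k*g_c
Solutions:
 g(c) = C1 - 2*c^3/(3*k) - c/k


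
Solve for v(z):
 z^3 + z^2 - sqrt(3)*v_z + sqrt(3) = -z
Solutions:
 v(z) = C1 + sqrt(3)*z^4/12 + sqrt(3)*z^3/9 + sqrt(3)*z^2/6 + z


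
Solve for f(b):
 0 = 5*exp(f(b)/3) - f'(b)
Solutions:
 f(b) = 3*log(-1/(C1 + 5*b)) + 3*log(3)


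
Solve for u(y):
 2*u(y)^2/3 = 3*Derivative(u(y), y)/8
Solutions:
 u(y) = -9/(C1 + 16*y)


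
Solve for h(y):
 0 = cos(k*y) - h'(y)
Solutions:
 h(y) = C1 + sin(k*y)/k


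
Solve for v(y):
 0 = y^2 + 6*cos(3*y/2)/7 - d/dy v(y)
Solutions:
 v(y) = C1 + y^3/3 + 4*sin(3*y/2)/7


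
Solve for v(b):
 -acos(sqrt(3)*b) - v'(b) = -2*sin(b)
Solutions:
 v(b) = C1 - b*acos(sqrt(3)*b) + sqrt(3)*sqrt(1 - 3*b^2)/3 - 2*cos(b)


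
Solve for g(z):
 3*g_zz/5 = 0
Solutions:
 g(z) = C1 + C2*z


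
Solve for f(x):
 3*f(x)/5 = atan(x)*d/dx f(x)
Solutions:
 f(x) = C1*exp(3*Integral(1/atan(x), x)/5)


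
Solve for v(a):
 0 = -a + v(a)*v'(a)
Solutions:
 v(a) = -sqrt(C1 + a^2)
 v(a) = sqrt(C1 + a^2)


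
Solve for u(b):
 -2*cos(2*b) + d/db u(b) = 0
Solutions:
 u(b) = C1 + sin(2*b)


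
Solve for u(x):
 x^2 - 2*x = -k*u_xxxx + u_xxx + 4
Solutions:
 u(x) = C1 + C2*x + C3*x^2 + C4*exp(x/k) + x^5/60 + x^4*(k - 1)/12 + x^3*(k^2 - k - 2)/3


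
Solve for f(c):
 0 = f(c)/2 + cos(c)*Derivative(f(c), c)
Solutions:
 f(c) = C1*(sin(c) - 1)^(1/4)/(sin(c) + 1)^(1/4)


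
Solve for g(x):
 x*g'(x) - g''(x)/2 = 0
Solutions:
 g(x) = C1 + C2*erfi(x)


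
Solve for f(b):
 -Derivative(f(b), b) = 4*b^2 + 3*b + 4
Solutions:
 f(b) = C1 - 4*b^3/3 - 3*b^2/2 - 4*b


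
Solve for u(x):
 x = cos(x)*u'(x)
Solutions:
 u(x) = C1 + Integral(x/cos(x), x)


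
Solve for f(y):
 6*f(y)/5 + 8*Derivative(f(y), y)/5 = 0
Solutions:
 f(y) = C1*exp(-3*y/4)


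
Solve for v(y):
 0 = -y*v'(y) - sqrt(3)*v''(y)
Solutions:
 v(y) = C1 + C2*erf(sqrt(2)*3^(3/4)*y/6)


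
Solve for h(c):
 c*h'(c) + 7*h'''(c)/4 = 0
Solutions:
 h(c) = C1 + Integral(C2*airyai(-14^(2/3)*c/7) + C3*airybi(-14^(2/3)*c/7), c)


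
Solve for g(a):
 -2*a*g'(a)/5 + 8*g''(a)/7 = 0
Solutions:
 g(a) = C1 + C2*erfi(sqrt(70)*a/20)


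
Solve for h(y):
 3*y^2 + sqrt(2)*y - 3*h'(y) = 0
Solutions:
 h(y) = C1 + y^3/3 + sqrt(2)*y^2/6


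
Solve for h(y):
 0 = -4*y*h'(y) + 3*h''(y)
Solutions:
 h(y) = C1 + C2*erfi(sqrt(6)*y/3)


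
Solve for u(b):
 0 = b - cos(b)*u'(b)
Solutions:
 u(b) = C1 + Integral(b/cos(b), b)


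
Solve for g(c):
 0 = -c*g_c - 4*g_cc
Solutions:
 g(c) = C1 + C2*erf(sqrt(2)*c/4)


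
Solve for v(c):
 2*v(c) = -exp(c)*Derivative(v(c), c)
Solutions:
 v(c) = C1*exp(2*exp(-c))


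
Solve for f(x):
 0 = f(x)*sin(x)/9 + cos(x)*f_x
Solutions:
 f(x) = C1*cos(x)^(1/9)


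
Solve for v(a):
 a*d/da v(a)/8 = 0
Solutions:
 v(a) = C1


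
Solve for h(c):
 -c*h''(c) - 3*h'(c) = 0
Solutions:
 h(c) = C1 + C2/c^2


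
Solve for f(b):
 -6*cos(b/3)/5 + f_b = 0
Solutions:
 f(b) = C1 + 18*sin(b/3)/5


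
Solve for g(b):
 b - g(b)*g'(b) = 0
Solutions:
 g(b) = -sqrt(C1 + b^2)
 g(b) = sqrt(C1 + b^2)


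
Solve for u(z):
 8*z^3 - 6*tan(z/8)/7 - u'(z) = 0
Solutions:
 u(z) = C1 + 2*z^4 + 48*log(cos(z/8))/7


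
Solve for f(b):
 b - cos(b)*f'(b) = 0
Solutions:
 f(b) = C1 + Integral(b/cos(b), b)


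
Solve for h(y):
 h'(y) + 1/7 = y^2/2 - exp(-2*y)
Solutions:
 h(y) = C1 + y^3/6 - y/7 + exp(-2*y)/2


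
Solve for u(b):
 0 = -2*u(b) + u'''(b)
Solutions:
 u(b) = C3*exp(2^(1/3)*b) + (C1*sin(2^(1/3)*sqrt(3)*b/2) + C2*cos(2^(1/3)*sqrt(3)*b/2))*exp(-2^(1/3)*b/2)


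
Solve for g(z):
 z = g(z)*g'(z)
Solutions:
 g(z) = -sqrt(C1 + z^2)
 g(z) = sqrt(C1 + z^2)


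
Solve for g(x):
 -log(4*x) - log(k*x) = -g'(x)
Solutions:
 g(x) = C1 + x*(log(k) - 2 + 2*log(2)) + 2*x*log(x)


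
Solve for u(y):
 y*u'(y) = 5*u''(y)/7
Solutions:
 u(y) = C1 + C2*erfi(sqrt(70)*y/10)


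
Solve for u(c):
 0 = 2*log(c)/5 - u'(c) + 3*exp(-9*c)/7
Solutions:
 u(c) = C1 + 2*c*log(c)/5 - 2*c/5 - exp(-9*c)/21


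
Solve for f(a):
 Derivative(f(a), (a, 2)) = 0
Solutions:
 f(a) = C1 + C2*a


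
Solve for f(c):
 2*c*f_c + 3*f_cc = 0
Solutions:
 f(c) = C1 + C2*erf(sqrt(3)*c/3)


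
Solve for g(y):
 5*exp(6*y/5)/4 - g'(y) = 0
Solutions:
 g(y) = C1 + 25*exp(6*y/5)/24


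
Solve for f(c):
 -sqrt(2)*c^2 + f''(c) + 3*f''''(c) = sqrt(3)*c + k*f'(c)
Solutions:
 f(c) = C1 + C2*exp(2^(1/3)*c*(-2^(1/3)*(-9*k + sqrt(81*k^2 + 4))^(1/3) + 2/(-9*k + sqrt(81*k^2 + 4))^(1/3))/6) + C3*exp(2^(1/3)*c*(2^(1/3)*(-9*k + sqrt(81*k^2 + 4))^(1/3) - 2^(1/3)*sqrt(3)*I*(-9*k + sqrt(81*k^2 + 4))^(1/3) + 8/((-1 + sqrt(3)*I)*(-9*k + sqrt(81*k^2 + 4))^(1/3)))/12) + C4*exp(2^(1/3)*c*(2^(1/3)*(-9*k + sqrt(81*k^2 + 4))^(1/3) + 2^(1/3)*sqrt(3)*I*(-9*k + sqrt(81*k^2 + 4))^(1/3) - 8/((1 + sqrt(3)*I)*(-9*k + sqrt(81*k^2 + 4))^(1/3)))/12) - sqrt(2)*c^3/(3*k) - sqrt(3)*c^2/(2*k) - sqrt(2)*c^2/k^2 - sqrt(3)*c/k^2 - 2*sqrt(2)*c/k^3


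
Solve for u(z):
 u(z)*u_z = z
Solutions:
 u(z) = -sqrt(C1 + z^2)
 u(z) = sqrt(C1 + z^2)


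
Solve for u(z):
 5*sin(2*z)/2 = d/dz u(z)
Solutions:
 u(z) = C1 - 5*cos(2*z)/4


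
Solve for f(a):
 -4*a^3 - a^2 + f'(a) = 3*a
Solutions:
 f(a) = C1 + a^4 + a^3/3 + 3*a^2/2


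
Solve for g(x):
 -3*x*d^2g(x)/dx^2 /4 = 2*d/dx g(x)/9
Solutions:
 g(x) = C1 + C2*x^(19/27)


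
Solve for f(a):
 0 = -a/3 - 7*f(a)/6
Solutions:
 f(a) = -2*a/7


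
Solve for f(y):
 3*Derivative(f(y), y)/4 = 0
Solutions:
 f(y) = C1


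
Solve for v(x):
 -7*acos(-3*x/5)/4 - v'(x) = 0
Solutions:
 v(x) = C1 - 7*x*acos(-3*x/5)/4 - 7*sqrt(25 - 9*x^2)/12


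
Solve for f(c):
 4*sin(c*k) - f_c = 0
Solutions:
 f(c) = C1 - 4*cos(c*k)/k


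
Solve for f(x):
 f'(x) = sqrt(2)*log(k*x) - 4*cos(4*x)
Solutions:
 f(x) = C1 + sqrt(2)*x*(log(k*x) - 1) - sin(4*x)


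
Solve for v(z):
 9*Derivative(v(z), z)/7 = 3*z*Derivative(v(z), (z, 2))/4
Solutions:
 v(z) = C1 + C2*z^(19/7)


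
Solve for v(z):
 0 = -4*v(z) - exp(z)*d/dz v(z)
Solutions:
 v(z) = C1*exp(4*exp(-z))


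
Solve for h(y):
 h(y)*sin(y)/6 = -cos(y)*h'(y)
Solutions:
 h(y) = C1*cos(y)^(1/6)


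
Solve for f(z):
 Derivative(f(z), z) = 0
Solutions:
 f(z) = C1


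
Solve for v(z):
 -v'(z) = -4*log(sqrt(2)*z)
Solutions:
 v(z) = C1 + 4*z*log(z) - 4*z + z*log(4)


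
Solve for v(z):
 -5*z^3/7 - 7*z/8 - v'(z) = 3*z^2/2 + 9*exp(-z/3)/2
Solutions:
 v(z) = C1 - 5*z^4/28 - z^3/2 - 7*z^2/16 + 27*exp(-z/3)/2


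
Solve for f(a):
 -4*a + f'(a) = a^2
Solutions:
 f(a) = C1 + a^3/3 + 2*a^2


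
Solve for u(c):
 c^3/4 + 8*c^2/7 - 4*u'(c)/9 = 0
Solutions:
 u(c) = C1 + 9*c^4/64 + 6*c^3/7


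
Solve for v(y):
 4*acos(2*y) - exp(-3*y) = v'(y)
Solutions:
 v(y) = C1 + 4*y*acos(2*y) - 2*sqrt(1 - 4*y^2) + exp(-3*y)/3


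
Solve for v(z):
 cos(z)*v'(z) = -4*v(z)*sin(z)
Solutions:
 v(z) = C1*cos(z)^4


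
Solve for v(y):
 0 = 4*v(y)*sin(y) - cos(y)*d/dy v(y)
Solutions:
 v(y) = C1/cos(y)^4


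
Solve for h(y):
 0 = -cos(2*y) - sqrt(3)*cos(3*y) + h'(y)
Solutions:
 h(y) = C1 + sin(2*y)/2 + sqrt(3)*sin(3*y)/3


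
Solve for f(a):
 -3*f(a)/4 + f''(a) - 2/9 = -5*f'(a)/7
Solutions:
 f(a) = C1*exp(a*(-5 + 2*sqrt(43))/14) + C2*exp(-a*(5 + 2*sqrt(43))/14) - 8/27


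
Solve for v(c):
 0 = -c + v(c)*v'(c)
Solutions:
 v(c) = -sqrt(C1 + c^2)
 v(c) = sqrt(C1 + c^2)


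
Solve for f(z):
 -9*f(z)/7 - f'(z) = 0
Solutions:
 f(z) = C1*exp(-9*z/7)


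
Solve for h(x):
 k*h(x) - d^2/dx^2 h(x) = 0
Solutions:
 h(x) = C1*exp(-sqrt(k)*x) + C2*exp(sqrt(k)*x)


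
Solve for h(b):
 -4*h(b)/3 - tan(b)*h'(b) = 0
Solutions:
 h(b) = C1/sin(b)^(4/3)


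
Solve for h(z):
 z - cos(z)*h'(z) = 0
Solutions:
 h(z) = C1 + Integral(z/cos(z), z)


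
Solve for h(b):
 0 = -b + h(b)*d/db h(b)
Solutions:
 h(b) = -sqrt(C1 + b^2)
 h(b) = sqrt(C1 + b^2)


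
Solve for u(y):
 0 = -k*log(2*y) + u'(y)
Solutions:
 u(y) = C1 + k*y*log(y) - k*y + k*y*log(2)


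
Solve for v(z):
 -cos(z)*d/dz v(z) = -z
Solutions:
 v(z) = C1 + Integral(z/cos(z), z)


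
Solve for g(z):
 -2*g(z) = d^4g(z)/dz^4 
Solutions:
 g(z) = (C1*sin(2^(3/4)*z/2) + C2*cos(2^(3/4)*z/2))*exp(-2^(3/4)*z/2) + (C3*sin(2^(3/4)*z/2) + C4*cos(2^(3/4)*z/2))*exp(2^(3/4)*z/2)


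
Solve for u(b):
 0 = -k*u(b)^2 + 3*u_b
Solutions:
 u(b) = -3/(C1 + b*k)


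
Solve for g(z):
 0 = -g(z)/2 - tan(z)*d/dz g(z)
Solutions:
 g(z) = C1/sqrt(sin(z))


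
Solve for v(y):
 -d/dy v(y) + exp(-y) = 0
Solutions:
 v(y) = C1 - exp(-y)


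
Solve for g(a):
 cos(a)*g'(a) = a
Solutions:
 g(a) = C1 + Integral(a/cos(a), a)


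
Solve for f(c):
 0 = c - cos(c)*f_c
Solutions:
 f(c) = C1 + Integral(c/cos(c), c)


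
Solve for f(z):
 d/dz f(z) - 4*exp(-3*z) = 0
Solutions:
 f(z) = C1 - 4*exp(-3*z)/3


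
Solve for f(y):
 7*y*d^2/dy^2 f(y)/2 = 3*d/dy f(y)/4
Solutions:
 f(y) = C1 + C2*y^(17/14)


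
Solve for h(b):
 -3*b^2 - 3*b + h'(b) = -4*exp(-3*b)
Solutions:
 h(b) = C1 + b^3 + 3*b^2/2 + 4*exp(-3*b)/3


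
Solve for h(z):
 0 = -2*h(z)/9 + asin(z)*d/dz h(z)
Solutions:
 h(z) = C1*exp(2*Integral(1/asin(z), z)/9)


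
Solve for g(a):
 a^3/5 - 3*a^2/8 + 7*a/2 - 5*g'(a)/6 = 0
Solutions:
 g(a) = C1 + 3*a^4/50 - 3*a^3/20 + 21*a^2/10


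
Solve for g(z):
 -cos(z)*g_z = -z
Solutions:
 g(z) = C1 + Integral(z/cos(z), z)


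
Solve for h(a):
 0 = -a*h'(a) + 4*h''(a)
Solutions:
 h(a) = C1 + C2*erfi(sqrt(2)*a/4)


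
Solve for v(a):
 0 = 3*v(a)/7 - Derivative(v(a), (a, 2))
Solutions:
 v(a) = C1*exp(-sqrt(21)*a/7) + C2*exp(sqrt(21)*a/7)


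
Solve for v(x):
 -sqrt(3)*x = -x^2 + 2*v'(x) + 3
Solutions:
 v(x) = C1 + x^3/6 - sqrt(3)*x^2/4 - 3*x/2


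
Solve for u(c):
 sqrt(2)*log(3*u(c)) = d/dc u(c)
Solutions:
 -sqrt(2)*Integral(1/(log(_y) + log(3)), (_y, u(c)))/2 = C1 - c


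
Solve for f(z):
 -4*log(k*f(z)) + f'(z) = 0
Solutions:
 li(k*f(z))/k = C1 + 4*z


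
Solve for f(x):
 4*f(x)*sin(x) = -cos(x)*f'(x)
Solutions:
 f(x) = C1*cos(x)^4


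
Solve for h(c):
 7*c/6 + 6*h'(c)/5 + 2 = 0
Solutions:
 h(c) = C1 - 35*c^2/72 - 5*c/3


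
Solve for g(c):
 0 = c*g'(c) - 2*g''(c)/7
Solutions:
 g(c) = C1 + C2*erfi(sqrt(7)*c/2)


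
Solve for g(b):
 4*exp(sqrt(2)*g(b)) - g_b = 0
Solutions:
 g(b) = sqrt(2)*(2*log(-1/(C1 + 4*b)) - log(2))/4


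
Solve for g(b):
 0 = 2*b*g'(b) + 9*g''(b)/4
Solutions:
 g(b) = C1 + C2*erf(2*b/3)


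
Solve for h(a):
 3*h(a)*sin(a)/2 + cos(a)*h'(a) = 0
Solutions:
 h(a) = C1*cos(a)^(3/2)


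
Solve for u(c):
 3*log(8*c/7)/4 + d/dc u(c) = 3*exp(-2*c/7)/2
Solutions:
 u(c) = C1 - 3*c*log(c)/4 + 3*c*(-3*log(2) + 1 + log(7))/4 - 21*exp(-2*c/7)/4


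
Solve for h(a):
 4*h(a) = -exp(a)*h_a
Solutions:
 h(a) = C1*exp(4*exp(-a))


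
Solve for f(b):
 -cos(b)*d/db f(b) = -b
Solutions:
 f(b) = C1 + Integral(b/cos(b), b)


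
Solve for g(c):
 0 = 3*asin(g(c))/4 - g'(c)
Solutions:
 Integral(1/asin(_y), (_y, g(c))) = C1 + 3*c/4


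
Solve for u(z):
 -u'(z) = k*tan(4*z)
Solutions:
 u(z) = C1 + k*log(cos(4*z))/4


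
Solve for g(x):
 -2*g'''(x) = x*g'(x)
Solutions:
 g(x) = C1 + Integral(C2*airyai(-2^(2/3)*x/2) + C3*airybi(-2^(2/3)*x/2), x)


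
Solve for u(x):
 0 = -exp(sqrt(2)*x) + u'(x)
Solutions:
 u(x) = C1 + sqrt(2)*exp(sqrt(2)*x)/2


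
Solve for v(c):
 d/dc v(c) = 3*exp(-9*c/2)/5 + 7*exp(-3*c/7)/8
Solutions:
 v(c) = C1 - 2*exp(-9*c/2)/15 - 49*exp(-3*c/7)/24


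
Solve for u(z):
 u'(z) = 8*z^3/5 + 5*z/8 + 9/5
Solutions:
 u(z) = C1 + 2*z^4/5 + 5*z^2/16 + 9*z/5


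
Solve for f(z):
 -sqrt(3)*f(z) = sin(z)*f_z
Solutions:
 f(z) = C1*(cos(z) + 1)^(sqrt(3)/2)/(cos(z) - 1)^(sqrt(3)/2)


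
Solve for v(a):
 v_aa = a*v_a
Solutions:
 v(a) = C1 + C2*erfi(sqrt(2)*a/2)


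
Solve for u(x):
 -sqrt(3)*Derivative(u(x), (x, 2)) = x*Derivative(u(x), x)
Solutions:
 u(x) = C1 + C2*erf(sqrt(2)*3^(3/4)*x/6)


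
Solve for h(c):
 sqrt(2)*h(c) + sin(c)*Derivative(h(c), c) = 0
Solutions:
 h(c) = C1*(cos(c) + 1)^(sqrt(2)/2)/(cos(c) - 1)^(sqrt(2)/2)


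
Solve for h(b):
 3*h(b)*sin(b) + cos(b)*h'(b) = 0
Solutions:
 h(b) = C1*cos(b)^3


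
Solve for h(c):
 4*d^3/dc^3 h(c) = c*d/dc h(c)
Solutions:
 h(c) = C1 + Integral(C2*airyai(2^(1/3)*c/2) + C3*airybi(2^(1/3)*c/2), c)


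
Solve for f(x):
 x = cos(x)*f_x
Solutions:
 f(x) = C1 + Integral(x/cos(x), x)


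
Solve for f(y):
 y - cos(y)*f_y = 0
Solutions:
 f(y) = C1 + Integral(y/cos(y), y)


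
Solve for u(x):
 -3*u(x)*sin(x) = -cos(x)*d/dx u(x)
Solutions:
 u(x) = C1/cos(x)^3


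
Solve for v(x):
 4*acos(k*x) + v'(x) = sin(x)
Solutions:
 v(x) = C1 - 4*Piecewise((x*acos(k*x) - sqrt(-k^2*x^2 + 1)/k, Ne(k, 0)), (pi*x/2, True)) - cos(x)


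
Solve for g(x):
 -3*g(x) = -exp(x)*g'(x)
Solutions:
 g(x) = C1*exp(-3*exp(-x))


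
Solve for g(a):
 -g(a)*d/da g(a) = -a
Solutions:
 g(a) = -sqrt(C1 + a^2)
 g(a) = sqrt(C1 + a^2)


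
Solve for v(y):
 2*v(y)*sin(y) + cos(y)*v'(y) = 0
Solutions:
 v(y) = C1*cos(y)^2


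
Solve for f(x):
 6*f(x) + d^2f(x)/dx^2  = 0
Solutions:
 f(x) = C1*sin(sqrt(6)*x) + C2*cos(sqrt(6)*x)


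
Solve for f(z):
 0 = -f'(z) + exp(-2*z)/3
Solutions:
 f(z) = C1 - exp(-2*z)/6


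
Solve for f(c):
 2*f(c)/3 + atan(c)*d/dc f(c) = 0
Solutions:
 f(c) = C1*exp(-2*Integral(1/atan(c), c)/3)


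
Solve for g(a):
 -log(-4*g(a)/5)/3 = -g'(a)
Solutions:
 -3*Integral(1/(log(-_y) - log(5) + 2*log(2)), (_y, g(a))) = C1 - a


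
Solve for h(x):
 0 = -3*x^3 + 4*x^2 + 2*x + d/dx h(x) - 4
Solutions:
 h(x) = C1 + 3*x^4/4 - 4*x^3/3 - x^2 + 4*x


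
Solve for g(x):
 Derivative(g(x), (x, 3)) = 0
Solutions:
 g(x) = C1 + C2*x + C3*x^2


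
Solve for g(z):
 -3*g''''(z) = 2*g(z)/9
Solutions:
 g(z) = (C1*sin(2^(3/4)*3^(1/4)*z/6) + C2*cos(2^(3/4)*3^(1/4)*z/6))*exp(-2^(3/4)*3^(1/4)*z/6) + (C3*sin(2^(3/4)*3^(1/4)*z/6) + C4*cos(2^(3/4)*3^(1/4)*z/6))*exp(2^(3/4)*3^(1/4)*z/6)


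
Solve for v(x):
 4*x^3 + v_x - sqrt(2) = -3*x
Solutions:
 v(x) = C1 - x^4 - 3*x^2/2 + sqrt(2)*x


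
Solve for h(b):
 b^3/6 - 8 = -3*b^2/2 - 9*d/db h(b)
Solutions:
 h(b) = C1 - b^4/216 - b^3/18 + 8*b/9


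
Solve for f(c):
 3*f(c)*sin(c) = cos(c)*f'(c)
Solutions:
 f(c) = C1/cos(c)^3


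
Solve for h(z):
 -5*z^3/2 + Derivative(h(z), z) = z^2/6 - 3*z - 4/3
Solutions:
 h(z) = C1 + 5*z^4/8 + z^3/18 - 3*z^2/2 - 4*z/3


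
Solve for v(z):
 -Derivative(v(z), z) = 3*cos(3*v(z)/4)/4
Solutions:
 3*z/4 - 2*log(sin(3*v(z)/4) - 1)/3 + 2*log(sin(3*v(z)/4) + 1)/3 = C1


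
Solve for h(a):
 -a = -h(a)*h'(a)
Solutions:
 h(a) = -sqrt(C1 + a^2)
 h(a) = sqrt(C1 + a^2)


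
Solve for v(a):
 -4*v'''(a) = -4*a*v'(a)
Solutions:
 v(a) = C1 + Integral(C2*airyai(a) + C3*airybi(a), a)


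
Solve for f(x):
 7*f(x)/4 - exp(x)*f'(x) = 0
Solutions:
 f(x) = C1*exp(-7*exp(-x)/4)


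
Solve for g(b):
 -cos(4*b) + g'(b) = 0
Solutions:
 g(b) = C1 + sin(4*b)/4


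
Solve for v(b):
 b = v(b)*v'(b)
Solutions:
 v(b) = -sqrt(C1 + b^2)
 v(b) = sqrt(C1 + b^2)


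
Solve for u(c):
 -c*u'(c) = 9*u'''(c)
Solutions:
 u(c) = C1 + Integral(C2*airyai(-3^(1/3)*c/3) + C3*airybi(-3^(1/3)*c/3), c)


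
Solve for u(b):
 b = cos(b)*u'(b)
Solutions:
 u(b) = C1 + Integral(b/cos(b), b)


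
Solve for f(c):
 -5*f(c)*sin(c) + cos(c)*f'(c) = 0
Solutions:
 f(c) = C1/cos(c)^5


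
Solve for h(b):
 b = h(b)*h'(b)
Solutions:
 h(b) = -sqrt(C1 + b^2)
 h(b) = sqrt(C1 + b^2)


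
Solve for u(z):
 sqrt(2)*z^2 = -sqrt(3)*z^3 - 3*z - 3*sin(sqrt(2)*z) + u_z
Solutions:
 u(z) = C1 + sqrt(3)*z^4/4 + sqrt(2)*z^3/3 + 3*z^2/2 - 3*sqrt(2)*cos(sqrt(2)*z)/2


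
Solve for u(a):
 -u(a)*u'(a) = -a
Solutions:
 u(a) = -sqrt(C1 + a^2)
 u(a) = sqrt(C1 + a^2)


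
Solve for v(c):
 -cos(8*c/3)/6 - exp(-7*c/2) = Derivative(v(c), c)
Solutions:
 v(c) = C1 - sin(8*c/3)/16 + 2*exp(-7*c/2)/7


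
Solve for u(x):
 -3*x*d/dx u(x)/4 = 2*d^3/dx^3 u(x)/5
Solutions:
 u(x) = C1 + Integral(C2*airyai(-15^(1/3)*x/2) + C3*airybi(-15^(1/3)*x/2), x)


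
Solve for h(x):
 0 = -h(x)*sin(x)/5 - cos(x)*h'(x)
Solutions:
 h(x) = C1*cos(x)^(1/5)


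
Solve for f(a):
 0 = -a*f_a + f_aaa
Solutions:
 f(a) = C1 + Integral(C2*airyai(a) + C3*airybi(a), a)


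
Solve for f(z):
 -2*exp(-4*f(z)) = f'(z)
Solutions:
 f(z) = log(-I*(C1 - 8*z)^(1/4))
 f(z) = log(I*(C1 - 8*z)^(1/4))
 f(z) = log(-(C1 - 8*z)^(1/4))
 f(z) = log(C1 - 8*z)/4


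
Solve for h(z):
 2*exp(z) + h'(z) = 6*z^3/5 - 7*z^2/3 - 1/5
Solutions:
 h(z) = C1 + 3*z^4/10 - 7*z^3/9 - z/5 - 2*exp(z)


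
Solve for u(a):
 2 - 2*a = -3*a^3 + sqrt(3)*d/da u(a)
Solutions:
 u(a) = C1 + sqrt(3)*a^4/4 - sqrt(3)*a^2/3 + 2*sqrt(3)*a/3


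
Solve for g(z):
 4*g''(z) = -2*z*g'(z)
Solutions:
 g(z) = C1 + C2*erf(z/2)


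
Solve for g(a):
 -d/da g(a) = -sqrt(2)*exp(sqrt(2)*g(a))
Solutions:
 g(a) = sqrt(2)*(2*log(-1/(C1 + sqrt(2)*a)) - log(2))/4


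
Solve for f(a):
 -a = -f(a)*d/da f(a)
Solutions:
 f(a) = -sqrt(C1 + a^2)
 f(a) = sqrt(C1 + a^2)


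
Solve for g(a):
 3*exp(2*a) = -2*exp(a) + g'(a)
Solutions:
 g(a) = C1 + 3*exp(2*a)/2 + 2*exp(a)


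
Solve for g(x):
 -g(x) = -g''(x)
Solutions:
 g(x) = C1*exp(-x) + C2*exp(x)


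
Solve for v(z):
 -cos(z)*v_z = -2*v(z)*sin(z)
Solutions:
 v(z) = C1/cos(z)^2


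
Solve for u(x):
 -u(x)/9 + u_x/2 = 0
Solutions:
 u(x) = C1*exp(2*x/9)


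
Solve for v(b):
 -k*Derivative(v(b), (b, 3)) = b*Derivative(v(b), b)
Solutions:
 v(b) = C1 + Integral(C2*airyai(b*(-1/k)^(1/3)) + C3*airybi(b*(-1/k)^(1/3)), b)


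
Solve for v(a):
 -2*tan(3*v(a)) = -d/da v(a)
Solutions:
 v(a) = -asin(C1*exp(6*a))/3 + pi/3
 v(a) = asin(C1*exp(6*a))/3


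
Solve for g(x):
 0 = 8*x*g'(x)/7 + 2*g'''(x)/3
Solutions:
 g(x) = C1 + Integral(C2*airyai(-12^(1/3)*7^(2/3)*x/7) + C3*airybi(-12^(1/3)*7^(2/3)*x/7), x)


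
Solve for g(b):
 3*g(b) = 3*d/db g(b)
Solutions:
 g(b) = C1*exp(b)


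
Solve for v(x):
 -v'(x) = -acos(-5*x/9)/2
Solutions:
 v(x) = C1 + x*acos(-5*x/9)/2 + sqrt(81 - 25*x^2)/10


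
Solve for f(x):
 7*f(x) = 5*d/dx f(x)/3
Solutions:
 f(x) = C1*exp(21*x/5)


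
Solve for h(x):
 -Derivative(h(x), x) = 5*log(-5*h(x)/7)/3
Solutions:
 3*Integral(1/(log(-_y) - log(7) + log(5)), (_y, h(x)))/5 = C1 - x


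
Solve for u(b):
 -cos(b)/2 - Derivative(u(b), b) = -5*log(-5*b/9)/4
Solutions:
 u(b) = C1 + 5*b*log(-b)/4 - 5*b*log(3)/2 - 5*b/4 + 5*b*log(5)/4 - sin(b)/2


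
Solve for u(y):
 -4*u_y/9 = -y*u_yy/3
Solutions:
 u(y) = C1 + C2*y^(7/3)


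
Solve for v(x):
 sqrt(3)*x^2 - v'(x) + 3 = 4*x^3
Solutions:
 v(x) = C1 - x^4 + sqrt(3)*x^3/3 + 3*x


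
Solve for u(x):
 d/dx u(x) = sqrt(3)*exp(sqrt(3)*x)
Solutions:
 u(x) = C1 + exp(sqrt(3)*x)


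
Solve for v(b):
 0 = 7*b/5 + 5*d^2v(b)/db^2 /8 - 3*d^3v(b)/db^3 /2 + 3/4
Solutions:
 v(b) = C1 + C2*b + C3*exp(5*b/12) - 28*b^3/75 - 411*b^2/125


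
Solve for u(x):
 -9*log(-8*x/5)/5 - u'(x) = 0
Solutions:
 u(x) = C1 - 9*x*log(-x)/5 + 9*x*(-3*log(2) + 1 + log(5))/5


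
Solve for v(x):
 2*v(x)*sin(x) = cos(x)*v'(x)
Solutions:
 v(x) = C1/cos(x)^2


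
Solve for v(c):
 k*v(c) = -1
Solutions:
 v(c) = -1/k


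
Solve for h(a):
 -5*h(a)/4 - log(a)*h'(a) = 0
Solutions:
 h(a) = C1*exp(-5*li(a)/4)


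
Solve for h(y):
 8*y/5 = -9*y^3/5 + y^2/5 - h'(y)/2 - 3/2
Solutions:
 h(y) = C1 - 9*y^4/10 + 2*y^3/15 - 8*y^2/5 - 3*y


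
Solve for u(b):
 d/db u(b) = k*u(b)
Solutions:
 u(b) = C1*exp(b*k)


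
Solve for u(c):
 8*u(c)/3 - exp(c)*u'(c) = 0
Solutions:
 u(c) = C1*exp(-8*exp(-c)/3)


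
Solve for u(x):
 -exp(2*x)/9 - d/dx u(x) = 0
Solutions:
 u(x) = C1 - exp(2*x)/18


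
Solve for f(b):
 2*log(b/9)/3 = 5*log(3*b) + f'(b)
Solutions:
 f(b) = C1 - 13*b*log(b)/3 - 19*b*log(3)/3 + 13*b/3


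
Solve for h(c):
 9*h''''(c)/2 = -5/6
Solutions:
 h(c) = C1 + C2*c + C3*c^2 + C4*c^3 - 5*c^4/648


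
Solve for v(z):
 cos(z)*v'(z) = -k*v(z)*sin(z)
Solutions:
 v(z) = C1*exp(k*log(cos(z)))


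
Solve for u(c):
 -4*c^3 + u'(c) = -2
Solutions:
 u(c) = C1 + c^4 - 2*c


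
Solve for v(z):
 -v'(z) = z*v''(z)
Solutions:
 v(z) = C1 + C2*log(z)


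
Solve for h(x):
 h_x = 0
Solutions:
 h(x) = C1


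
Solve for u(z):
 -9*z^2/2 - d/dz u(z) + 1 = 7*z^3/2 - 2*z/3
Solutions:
 u(z) = C1 - 7*z^4/8 - 3*z^3/2 + z^2/3 + z


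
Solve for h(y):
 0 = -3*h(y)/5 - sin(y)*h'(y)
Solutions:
 h(y) = C1*(cos(y) + 1)^(3/10)/(cos(y) - 1)^(3/10)


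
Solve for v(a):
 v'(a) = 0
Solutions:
 v(a) = C1


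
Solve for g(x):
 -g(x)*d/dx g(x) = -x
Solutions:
 g(x) = -sqrt(C1 + x^2)
 g(x) = sqrt(C1 + x^2)


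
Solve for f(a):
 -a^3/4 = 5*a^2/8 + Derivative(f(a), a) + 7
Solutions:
 f(a) = C1 - a^4/16 - 5*a^3/24 - 7*a


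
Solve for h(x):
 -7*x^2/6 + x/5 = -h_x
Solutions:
 h(x) = C1 + 7*x^3/18 - x^2/10


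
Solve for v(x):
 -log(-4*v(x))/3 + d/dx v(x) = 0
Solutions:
 -3*Integral(1/(log(-_y) + 2*log(2)), (_y, v(x))) = C1 - x


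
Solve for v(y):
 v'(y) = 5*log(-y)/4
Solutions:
 v(y) = C1 + 5*y*log(-y)/4 - 5*y/4


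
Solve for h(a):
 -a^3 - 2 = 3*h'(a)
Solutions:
 h(a) = C1 - a^4/12 - 2*a/3


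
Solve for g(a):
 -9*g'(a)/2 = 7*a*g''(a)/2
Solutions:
 g(a) = C1 + C2/a^(2/7)


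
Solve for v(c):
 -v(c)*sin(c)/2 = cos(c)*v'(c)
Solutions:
 v(c) = C1*sqrt(cos(c))


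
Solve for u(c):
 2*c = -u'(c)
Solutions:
 u(c) = C1 - c^2


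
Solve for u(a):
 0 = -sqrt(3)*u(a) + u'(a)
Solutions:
 u(a) = C1*exp(sqrt(3)*a)


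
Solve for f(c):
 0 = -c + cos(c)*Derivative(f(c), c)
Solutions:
 f(c) = C1 + Integral(c/cos(c), c)


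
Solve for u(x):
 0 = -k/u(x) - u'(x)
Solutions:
 u(x) = -sqrt(C1 - 2*k*x)
 u(x) = sqrt(C1 - 2*k*x)


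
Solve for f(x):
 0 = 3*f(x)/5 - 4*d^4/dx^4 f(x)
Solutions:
 f(x) = C1*exp(-sqrt(2)*3^(1/4)*5^(3/4)*x/10) + C2*exp(sqrt(2)*3^(1/4)*5^(3/4)*x/10) + C3*sin(sqrt(2)*3^(1/4)*5^(3/4)*x/10) + C4*cos(sqrt(2)*3^(1/4)*5^(3/4)*x/10)


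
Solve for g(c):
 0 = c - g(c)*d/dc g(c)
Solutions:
 g(c) = -sqrt(C1 + c^2)
 g(c) = sqrt(C1 + c^2)


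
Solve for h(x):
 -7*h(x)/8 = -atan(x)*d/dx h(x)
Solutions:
 h(x) = C1*exp(7*Integral(1/atan(x), x)/8)


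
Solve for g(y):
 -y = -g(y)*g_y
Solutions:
 g(y) = -sqrt(C1 + y^2)
 g(y) = sqrt(C1 + y^2)


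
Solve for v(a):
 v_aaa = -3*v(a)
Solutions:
 v(a) = C3*exp(-3^(1/3)*a) + (C1*sin(3^(5/6)*a/2) + C2*cos(3^(5/6)*a/2))*exp(3^(1/3)*a/2)


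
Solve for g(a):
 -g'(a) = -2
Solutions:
 g(a) = C1 + 2*a


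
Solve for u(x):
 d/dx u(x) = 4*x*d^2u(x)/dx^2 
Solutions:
 u(x) = C1 + C2*x^(5/4)


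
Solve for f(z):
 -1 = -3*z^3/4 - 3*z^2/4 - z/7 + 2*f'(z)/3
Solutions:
 f(z) = C1 + 9*z^4/32 + 3*z^3/8 + 3*z^2/28 - 3*z/2


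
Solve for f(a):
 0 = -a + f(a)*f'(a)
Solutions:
 f(a) = -sqrt(C1 + a^2)
 f(a) = sqrt(C1 + a^2)


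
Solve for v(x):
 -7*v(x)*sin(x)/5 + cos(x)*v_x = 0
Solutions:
 v(x) = C1/cos(x)^(7/5)


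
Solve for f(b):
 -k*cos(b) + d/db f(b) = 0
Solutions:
 f(b) = C1 + k*sin(b)


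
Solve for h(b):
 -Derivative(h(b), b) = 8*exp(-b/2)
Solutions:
 h(b) = C1 + 16*exp(-b/2)


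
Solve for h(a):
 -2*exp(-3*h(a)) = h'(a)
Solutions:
 h(a) = log(C1 - 6*a)/3
 h(a) = log((-3^(1/3) - 3^(5/6)*I)*(C1 - 2*a)^(1/3)/2)
 h(a) = log((-3^(1/3) + 3^(5/6)*I)*(C1 - 2*a)^(1/3)/2)
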